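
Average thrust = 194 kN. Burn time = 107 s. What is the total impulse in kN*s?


It = 194 * 107 = 20758 kN*s

20758 kN*s


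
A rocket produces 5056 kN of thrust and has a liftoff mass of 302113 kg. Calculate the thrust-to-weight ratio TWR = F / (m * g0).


TWR = 5056000 / (302113 * 9.81) = 1.71

1.71


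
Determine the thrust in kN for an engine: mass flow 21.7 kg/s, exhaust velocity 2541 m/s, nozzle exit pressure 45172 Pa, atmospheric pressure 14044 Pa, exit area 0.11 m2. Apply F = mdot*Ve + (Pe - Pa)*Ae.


F = 21.7 * 2541 + (45172 - 14044) * 0.11 = 58564.0 N = 58.6 kN

58.6 kN


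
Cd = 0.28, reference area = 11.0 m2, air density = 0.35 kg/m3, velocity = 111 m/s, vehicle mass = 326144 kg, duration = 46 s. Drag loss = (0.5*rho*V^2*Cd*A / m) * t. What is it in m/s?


D = 0.5 * 0.35 * 111^2 * 0.28 * 11.0 = 6641.02 N
a = 6641.02 / 326144 = 0.0204 m/s2
dV = 0.0204 * 46 = 0.9 m/s

0.9 m/s


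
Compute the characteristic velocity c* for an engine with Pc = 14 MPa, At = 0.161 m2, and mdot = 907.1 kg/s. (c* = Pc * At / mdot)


c* = 14e6 * 0.161 / 907.1 = 2485 m/s

2485 m/s


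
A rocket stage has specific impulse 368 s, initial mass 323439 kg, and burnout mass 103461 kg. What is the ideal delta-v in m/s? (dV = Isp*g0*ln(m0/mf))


Ve = 368 * 9.81 = 3610.08 m/s
dV = 3610.08 * ln(323439/103461) = 4115 m/s

4115 m/s


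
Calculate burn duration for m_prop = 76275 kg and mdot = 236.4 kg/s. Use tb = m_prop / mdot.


tb = 76275 / 236.4 = 322.7 s

322.7 s


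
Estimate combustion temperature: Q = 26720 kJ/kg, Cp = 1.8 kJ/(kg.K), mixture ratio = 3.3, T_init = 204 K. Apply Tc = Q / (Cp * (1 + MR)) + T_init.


Tc = 26720 / (1.8 * (1 + 3.3)) + 204 = 3656 K

3656 K


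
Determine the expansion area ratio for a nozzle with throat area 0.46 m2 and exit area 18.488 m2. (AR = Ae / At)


AR = 18.488 / 0.46 = 40.2

40.2


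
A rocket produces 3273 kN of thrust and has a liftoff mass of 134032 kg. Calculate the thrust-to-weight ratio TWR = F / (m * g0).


TWR = 3273000 / (134032 * 9.81) = 2.49

2.49


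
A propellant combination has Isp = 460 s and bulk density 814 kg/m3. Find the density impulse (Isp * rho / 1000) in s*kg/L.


rho*Isp = 460 * 814 / 1000 = 374 s*kg/L

374 s*kg/L


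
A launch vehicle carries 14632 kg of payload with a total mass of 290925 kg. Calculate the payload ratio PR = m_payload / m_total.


PR = 14632 / 290925 = 0.0503

0.0503


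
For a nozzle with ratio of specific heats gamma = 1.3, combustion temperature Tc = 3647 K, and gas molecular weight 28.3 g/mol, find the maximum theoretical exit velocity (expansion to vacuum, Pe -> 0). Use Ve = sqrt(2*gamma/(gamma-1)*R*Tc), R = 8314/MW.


R = 8314 / 28.3 = 293.78 J/(kg.K)
Ve = sqrt(2 * 1.3 / (1.3 - 1) * 293.78 * 3647) = 3047 m/s

3047 m/s


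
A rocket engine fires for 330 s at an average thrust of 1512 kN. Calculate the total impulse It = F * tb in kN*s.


It = 1512 * 330 = 498960 kN*s

498960 kN*s


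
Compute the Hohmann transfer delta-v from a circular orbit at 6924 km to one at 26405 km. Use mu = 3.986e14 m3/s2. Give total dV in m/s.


V1 = sqrt(mu/r1) = 7587.35 m/s
dV1 = V1*(sqrt(2*r2/(r1+r2)) - 1) = 1963.39 m/s
V2 = sqrt(mu/r2) = 3885.31 m/s
dV2 = V2*(1 - sqrt(2*r1/(r1+r2))) = 1380.88 m/s
Total dV = 3344 m/s

3344 m/s


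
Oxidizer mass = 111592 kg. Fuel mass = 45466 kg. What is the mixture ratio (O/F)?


MR = 111592 / 45466 = 2.45

2.45


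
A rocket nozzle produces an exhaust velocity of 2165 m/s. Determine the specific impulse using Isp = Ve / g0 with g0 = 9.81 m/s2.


Isp = Ve / g0 = 2165 / 9.81 = 220.7 s

220.7 s


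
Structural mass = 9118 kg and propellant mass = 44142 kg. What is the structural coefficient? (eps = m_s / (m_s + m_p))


eps = 9118 / (9118 + 44142) = 0.1712

0.1712


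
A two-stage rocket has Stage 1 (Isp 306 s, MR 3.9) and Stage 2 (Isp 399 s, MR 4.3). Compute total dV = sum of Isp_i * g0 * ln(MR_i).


dV1 = 306 * 9.81 * ln(3.9) = 4085.5 m/s
dV2 = 399 * 9.81 * ln(4.3) = 5709.3 m/s
Total dV = 4085.5 + 5709.3 = 9794.8 m/s ~ 9795 m/s

9795 m/s


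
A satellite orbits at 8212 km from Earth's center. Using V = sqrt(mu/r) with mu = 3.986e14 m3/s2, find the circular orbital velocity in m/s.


V = sqrt(3.986e14 / 8212000) = 6967 m/s

6967 m/s


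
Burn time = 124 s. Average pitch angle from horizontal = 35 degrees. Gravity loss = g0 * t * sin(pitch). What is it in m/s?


GL = 9.81 * 124 * sin(35 deg) = 698 m/s

698 m/s


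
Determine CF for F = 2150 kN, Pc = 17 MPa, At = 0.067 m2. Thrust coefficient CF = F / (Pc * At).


CF = 2150000 / (17e6 * 0.067) = 1.89

1.89


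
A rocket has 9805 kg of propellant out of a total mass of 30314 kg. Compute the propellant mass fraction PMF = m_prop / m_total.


PMF = 9805 / 30314 = 0.323

0.323


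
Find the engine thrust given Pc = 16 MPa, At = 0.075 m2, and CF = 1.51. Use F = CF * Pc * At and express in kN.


F = 1.51 * 16e6 * 0.075 = 1.8120e+06 N = 1812.0 kN

1812.0 kN


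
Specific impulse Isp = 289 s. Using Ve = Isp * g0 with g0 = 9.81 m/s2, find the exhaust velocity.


Ve = Isp * g0 = 289 * 9.81 = 2835.1 m/s

2835.1 m/s


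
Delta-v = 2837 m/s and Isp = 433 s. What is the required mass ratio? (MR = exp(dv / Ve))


Ve = 433 * 9.81 = 4247.73 m/s
MR = exp(2837 / 4247.73) = 1.95

1.95


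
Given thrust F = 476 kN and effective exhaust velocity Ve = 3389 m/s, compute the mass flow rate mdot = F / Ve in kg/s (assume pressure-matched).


mdot = F / Ve = 476000 / 3389 = 140.5 kg/s

140.5 kg/s


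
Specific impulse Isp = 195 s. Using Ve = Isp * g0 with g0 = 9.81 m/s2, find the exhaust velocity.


Ve = Isp * g0 = 195 * 9.81 = 1913.0 m/s

1913.0 m/s


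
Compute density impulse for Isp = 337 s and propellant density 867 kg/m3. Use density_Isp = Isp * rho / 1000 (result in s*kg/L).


rho*Isp = 337 * 867 / 1000 = 292 s*kg/L

292 s*kg/L


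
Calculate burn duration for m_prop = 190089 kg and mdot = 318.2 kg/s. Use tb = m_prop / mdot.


tb = 190089 / 318.2 = 597.4 s

597.4 s


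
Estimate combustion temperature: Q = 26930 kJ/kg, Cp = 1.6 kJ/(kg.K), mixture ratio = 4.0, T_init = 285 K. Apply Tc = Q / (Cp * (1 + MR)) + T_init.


Tc = 26930 / (1.6 * (1 + 4.0)) + 285 = 3651 K

3651 K


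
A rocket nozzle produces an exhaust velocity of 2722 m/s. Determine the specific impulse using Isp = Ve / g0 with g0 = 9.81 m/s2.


Isp = Ve / g0 = 2722 / 9.81 = 277.5 s

277.5 s


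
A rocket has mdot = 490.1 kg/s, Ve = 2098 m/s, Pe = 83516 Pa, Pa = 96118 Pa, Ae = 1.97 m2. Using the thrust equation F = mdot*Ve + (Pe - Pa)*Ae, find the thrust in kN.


F = 490.1 * 2098 + (83516 - 96118) * 1.97 = 1.0034e+06 N = 1003.4 kN

1003.4 kN


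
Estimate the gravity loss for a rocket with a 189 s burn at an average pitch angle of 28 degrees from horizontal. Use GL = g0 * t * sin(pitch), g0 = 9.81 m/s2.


GL = 9.81 * 189 * sin(28 deg) = 870 m/s

870 m/s


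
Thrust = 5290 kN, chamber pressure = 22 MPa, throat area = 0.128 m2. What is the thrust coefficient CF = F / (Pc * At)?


CF = 5290000 / (22e6 * 0.128) = 1.88

1.88


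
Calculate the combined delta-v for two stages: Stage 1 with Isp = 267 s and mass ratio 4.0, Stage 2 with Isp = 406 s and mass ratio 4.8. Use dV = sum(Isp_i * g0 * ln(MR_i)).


dV1 = 267 * 9.81 * ln(4.0) = 3631.1 m/s
dV2 = 406 * 9.81 * ln(4.8) = 6247.6 m/s
Total dV = 3631.1 + 6247.6 = 9878.7 m/s ~ 9879 m/s

9879 m/s


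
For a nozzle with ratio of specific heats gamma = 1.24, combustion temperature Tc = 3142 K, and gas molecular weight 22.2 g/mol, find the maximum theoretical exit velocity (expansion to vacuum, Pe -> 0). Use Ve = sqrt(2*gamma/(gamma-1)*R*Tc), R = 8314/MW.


R = 8314 / 22.2 = 374.5 J/(kg.K)
Ve = sqrt(2 * 1.24 / (1.24 - 1) * 374.5 * 3142) = 3487 m/s

3487 m/s


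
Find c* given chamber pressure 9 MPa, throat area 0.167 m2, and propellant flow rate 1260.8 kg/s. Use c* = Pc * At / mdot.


c* = 9e6 * 0.167 / 1260.8 = 1192 m/s

1192 m/s


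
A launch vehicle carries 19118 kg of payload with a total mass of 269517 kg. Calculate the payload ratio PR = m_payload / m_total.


PR = 19118 / 269517 = 0.0709

0.0709


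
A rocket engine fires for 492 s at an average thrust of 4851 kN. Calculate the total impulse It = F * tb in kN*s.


It = 4851 * 492 = 2386692 kN*s

2386692 kN*s


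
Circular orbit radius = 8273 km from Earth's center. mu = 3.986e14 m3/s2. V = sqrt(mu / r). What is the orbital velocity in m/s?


V = sqrt(3.986e14 / 8273000) = 6941 m/s

6941 m/s


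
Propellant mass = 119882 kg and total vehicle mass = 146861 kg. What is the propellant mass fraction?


PMF = 119882 / 146861 = 0.816

0.816


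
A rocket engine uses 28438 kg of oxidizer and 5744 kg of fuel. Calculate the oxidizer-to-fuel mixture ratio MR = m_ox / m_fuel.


MR = 28438 / 5744 = 4.95

4.95


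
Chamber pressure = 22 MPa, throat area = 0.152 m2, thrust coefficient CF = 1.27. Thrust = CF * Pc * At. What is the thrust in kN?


F = 1.27 * 22e6 * 0.152 = 4.2469e+06 N = 4246.9 kN

4246.9 kN


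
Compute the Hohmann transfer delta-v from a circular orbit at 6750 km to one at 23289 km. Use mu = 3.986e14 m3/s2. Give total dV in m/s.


V1 = sqrt(mu/r1) = 7684.52 m/s
dV1 = V1*(sqrt(2*r2/(r1+r2)) - 1) = 1884.43 m/s
V2 = sqrt(mu/r2) = 4137.07 m/s
dV2 = V2*(1 - sqrt(2*r1/(r1+r2))) = 1363.64 m/s
Total dV = 3248 m/s

3248 m/s


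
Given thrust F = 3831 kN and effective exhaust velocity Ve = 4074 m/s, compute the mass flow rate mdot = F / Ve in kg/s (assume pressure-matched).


mdot = F / Ve = 3831000 / 4074 = 940.4 kg/s

940.4 kg/s


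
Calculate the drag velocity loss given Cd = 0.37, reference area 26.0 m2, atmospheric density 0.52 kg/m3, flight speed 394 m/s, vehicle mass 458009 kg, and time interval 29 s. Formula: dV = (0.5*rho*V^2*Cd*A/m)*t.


D = 0.5 * 0.52 * 394^2 * 0.37 * 26.0 = 388276.28 N
a = 388276.28 / 458009 = 0.8477 m/s2
dV = 0.8477 * 29 = 24.6 m/s

24.6 m/s


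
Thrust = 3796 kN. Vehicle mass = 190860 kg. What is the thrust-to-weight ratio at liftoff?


TWR = 3796000 / (190860 * 9.81) = 2.03

2.03


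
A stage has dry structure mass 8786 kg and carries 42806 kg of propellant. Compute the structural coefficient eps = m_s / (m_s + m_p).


eps = 8786 / (8786 + 42806) = 0.1703

0.1703


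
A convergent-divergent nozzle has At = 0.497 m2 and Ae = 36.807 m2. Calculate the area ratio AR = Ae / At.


AR = 36.807 / 0.497 = 74.1

74.1


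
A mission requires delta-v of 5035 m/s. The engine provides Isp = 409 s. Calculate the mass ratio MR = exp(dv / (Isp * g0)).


Ve = 409 * 9.81 = 4012.29 m/s
MR = exp(5035 / 4012.29) = 3.507

3.507


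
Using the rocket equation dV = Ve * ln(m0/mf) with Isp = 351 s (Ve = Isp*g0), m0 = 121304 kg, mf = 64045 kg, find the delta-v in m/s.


Ve = 351 * 9.81 = 3443.31 m/s
dV = 3443.31 * ln(121304/64045) = 2199 m/s

2199 m/s


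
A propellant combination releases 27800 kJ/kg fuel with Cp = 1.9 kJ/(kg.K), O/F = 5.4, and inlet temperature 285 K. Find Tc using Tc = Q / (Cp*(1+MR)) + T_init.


Tc = 27800 / (1.9 * (1 + 5.4)) + 285 = 2571 K

2571 K


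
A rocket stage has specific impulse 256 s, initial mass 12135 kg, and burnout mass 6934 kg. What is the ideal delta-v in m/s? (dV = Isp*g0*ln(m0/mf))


Ve = 256 * 9.81 = 2511.36 m/s
dV = 2511.36 * ln(12135/6934) = 1406 m/s

1406 m/s


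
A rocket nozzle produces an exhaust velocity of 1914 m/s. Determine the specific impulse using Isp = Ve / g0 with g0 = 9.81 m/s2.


Isp = Ve / g0 = 1914 / 9.81 = 195.1 s

195.1 s


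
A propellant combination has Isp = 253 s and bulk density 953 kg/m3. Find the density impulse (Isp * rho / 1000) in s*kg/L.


rho*Isp = 253 * 953 / 1000 = 241 s*kg/L

241 s*kg/L


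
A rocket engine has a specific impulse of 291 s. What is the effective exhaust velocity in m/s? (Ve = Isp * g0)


Ve = Isp * g0 = 291 * 9.81 = 2854.7 m/s

2854.7 m/s


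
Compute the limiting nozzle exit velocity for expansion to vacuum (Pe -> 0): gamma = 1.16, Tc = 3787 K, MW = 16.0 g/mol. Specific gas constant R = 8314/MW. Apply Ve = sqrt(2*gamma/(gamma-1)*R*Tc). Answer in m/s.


R = 8314 / 16.0 = 519.62 J/(kg.K)
Ve = sqrt(2 * 1.16 / (1.16 - 1) * 519.62 * 3787) = 5342 m/s

5342 m/s


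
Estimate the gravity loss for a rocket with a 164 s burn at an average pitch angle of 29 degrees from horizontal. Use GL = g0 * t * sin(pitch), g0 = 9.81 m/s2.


GL = 9.81 * 164 * sin(29 deg) = 780 m/s

780 m/s


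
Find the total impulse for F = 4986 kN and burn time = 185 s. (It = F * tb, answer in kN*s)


It = 4986 * 185 = 922410 kN*s

922410 kN*s


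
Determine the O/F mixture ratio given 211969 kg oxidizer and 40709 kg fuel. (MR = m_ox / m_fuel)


MR = 211969 / 40709 = 5.21

5.21


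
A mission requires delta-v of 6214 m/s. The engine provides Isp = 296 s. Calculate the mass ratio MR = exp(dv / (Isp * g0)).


Ve = 296 * 9.81 = 2903.76 m/s
MR = exp(6214 / 2903.76) = 8.499

8.499


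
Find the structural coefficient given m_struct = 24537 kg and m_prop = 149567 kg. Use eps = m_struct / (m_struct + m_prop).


eps = 24537 / (24537 + 149567) = 0.1409

0.1409


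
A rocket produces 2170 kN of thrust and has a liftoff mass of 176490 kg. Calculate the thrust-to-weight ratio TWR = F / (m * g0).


TWR = 2170000 / (176490 * 9.81) = 1.25

1.25


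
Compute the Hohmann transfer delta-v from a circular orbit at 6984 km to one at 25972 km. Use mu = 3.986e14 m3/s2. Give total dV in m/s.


V1 = sqrt(mu/r1) = 7554.69 m/s
dV1 = V1*(sqrt(2*r2/(r1+r2)) - 1) = 1929.87 m/s
V2 = sqrt(mu/r2) = 3917.56 m/s
dV2 = V2*(1 - sqrt(2*r1/(r1+r2))) = 1367.12 m/s
Total dV = 3297 m/s

3297 m/s


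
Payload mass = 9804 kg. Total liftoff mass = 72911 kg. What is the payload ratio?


PR = 9804 / 72911 = 0.1345

0.1345


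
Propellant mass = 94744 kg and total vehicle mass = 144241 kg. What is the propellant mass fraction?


PMF = 94744 / 144241 = 0.657

0.657


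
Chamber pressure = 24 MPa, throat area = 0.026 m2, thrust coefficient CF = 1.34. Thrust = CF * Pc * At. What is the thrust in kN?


F = 1.34 * 24e6 * 0.026 = 836160.0 N = 836.2 kN

836.2 kN


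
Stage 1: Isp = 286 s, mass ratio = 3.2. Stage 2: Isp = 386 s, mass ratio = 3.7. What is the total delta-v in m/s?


dV1 = 286 * 9.81 * ln(3.2) = 3263.4 m/s
dV2 = 386 * 9.81 * ln(3.7) = 4954.2 m/s
Total dV = 3263.4 + 4954.2 = 8217.6 m/s ~ 8218 m/s

8218 m/s


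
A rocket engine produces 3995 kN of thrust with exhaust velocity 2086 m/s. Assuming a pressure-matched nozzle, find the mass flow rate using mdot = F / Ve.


mdot = F / Ve = 3995000 / 2086 = 1915.1 kg/s

1915.1 kg/s


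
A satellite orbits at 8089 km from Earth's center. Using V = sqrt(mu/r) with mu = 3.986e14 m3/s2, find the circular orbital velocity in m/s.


V = sqrt(3.986e14 / 8089000) = 7020 m/s

7020 m/s


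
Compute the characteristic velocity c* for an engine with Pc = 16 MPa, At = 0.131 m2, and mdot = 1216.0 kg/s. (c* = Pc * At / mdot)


c* = 16e6 * 0.131 / 1216.0 = 1724 m/s

1724 m/s


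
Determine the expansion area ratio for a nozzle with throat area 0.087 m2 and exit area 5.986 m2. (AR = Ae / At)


AR = 5.986 / 0.087 = 68.8

68.8


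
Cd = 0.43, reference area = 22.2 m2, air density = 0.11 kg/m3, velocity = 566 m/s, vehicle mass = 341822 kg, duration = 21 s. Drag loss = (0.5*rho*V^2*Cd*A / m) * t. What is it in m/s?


D = 0.5 * 0.11 * 566^2 * 0.43 * 22.2 = 168196.51 N
a = 168196.51 / 341822 = 0.4921 m/s2
dV = 0.4921 * 21 = 10.3 m/s

10.3 m/s


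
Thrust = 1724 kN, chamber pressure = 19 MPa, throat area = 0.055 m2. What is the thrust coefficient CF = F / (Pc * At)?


CF = 1724000 / (19e6 * 0.055) = 1.65

1.65


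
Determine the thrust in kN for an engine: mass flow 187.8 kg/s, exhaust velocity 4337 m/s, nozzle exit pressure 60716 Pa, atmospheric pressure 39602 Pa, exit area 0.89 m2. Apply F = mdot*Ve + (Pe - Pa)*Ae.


F = 187.8 * 4337 + (60716 - 39602) * 0.89 = 833280.0 N = 833.3 kN

833.3 kN


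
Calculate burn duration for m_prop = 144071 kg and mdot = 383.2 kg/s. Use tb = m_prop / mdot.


tb = 144071 / 383.2 = 376.0 s

376.0 s


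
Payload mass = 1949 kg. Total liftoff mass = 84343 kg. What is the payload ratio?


PR = 1949 / 84343 = 0.0231

0.0231


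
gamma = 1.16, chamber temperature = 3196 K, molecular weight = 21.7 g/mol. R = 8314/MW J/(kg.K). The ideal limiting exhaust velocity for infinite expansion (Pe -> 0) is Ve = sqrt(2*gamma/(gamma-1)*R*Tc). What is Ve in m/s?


R = 8314 / 21.7 = 383.13 J/(kg.K)
Ve = sqrt(2 * 1.16 / (1.16 - 1) * 383.13 * 3196) = 4214 m/s

4214 m/s


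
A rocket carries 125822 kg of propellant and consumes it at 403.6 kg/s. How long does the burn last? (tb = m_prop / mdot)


tb = 125822 / 403.6 = 311.7 s

311.7 s


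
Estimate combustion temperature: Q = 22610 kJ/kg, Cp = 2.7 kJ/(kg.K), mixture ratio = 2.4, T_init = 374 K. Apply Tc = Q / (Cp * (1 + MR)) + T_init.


Tc = 22610 / (2.7 * (1 + 2.4)) + 374 = 2837 K

2837 K


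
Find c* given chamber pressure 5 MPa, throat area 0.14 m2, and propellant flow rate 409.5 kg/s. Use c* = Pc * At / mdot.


c* = 5e6 * 0.14 / 409.5 = 1709 m/s

1709 m/s


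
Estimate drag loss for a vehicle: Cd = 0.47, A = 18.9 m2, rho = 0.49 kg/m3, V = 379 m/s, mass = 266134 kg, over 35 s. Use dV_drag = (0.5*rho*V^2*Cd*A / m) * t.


D = 0.5 * 0.49 * 379^2 * 0.47 * 18.9 = 312610.94 N
a = 312610.94 / 266134 = 1.1746 m/s2
dV = 1.1746 * 35 = 41.1 m/s

41.1 m/s


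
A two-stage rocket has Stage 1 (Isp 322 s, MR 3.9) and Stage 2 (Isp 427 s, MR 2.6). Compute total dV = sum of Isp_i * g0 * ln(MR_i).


dV1 = 322 * 9.81 * ln(3.9) = 4299.1 m/s
dV2 = 427 * 9.81 * ln(2.6) = 4002.5 m/s
Total dV = 4299.1 + 4002.5 = 8301.6 m/s ~ 8302 m/s

8302 m/s


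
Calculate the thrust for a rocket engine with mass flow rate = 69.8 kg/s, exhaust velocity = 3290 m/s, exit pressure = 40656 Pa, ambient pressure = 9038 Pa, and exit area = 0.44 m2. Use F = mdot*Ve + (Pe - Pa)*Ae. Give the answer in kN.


F = 69.8 * 3290 + (40656 - 9038) * 0.44 = 243554.0 N = 243.6 kN

243.6 kN


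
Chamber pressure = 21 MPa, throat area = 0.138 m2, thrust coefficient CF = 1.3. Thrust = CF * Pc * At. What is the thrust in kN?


F = 1.3 * 21e6 * 0.138 = 3.7674e+06 N = 3767.4 kN

3767.4 kN


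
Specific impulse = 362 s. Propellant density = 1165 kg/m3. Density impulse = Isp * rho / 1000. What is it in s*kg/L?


rho*Isp = 362 * 1165 / 1000 = 422 s*kg/L

422 s*kg/L


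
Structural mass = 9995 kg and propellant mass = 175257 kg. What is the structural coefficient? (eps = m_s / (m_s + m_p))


eps = 9995 / (9995 + 175257) = 0.054

0.054


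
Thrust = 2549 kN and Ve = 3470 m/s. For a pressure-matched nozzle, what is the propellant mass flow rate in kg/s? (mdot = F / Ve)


mdot = F / Ve = 2549000 / 3470 = 734.6 kg/s

734.6 kg/s


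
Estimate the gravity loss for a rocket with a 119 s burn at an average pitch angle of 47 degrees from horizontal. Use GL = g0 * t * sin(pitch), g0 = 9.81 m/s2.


GL = 9.81 * 119 * sin(47 deg) = 854 m/s

854 m/s


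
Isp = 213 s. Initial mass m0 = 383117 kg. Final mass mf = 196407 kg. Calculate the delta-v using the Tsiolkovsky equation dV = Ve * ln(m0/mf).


Ve = 213 * 9.81 = 2089.53 m/s
dV = 2089.53 * ln(383117/196407) = 1396 m/s

1396 m/s


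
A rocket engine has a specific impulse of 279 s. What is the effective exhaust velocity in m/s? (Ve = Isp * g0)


Ve = Isp * g0 = 279 * 9.81 = 2737.0 m/s

2737.0 m/s


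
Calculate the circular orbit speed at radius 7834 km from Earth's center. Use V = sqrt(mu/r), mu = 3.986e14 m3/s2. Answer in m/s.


V = sqrt(3.986e14 / 7834000) = 7133 m/s

7133 m/s


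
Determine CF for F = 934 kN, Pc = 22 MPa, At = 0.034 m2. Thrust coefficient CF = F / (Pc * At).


CF = 934000 / (22e6 * 0.034) = 1.25

1.25


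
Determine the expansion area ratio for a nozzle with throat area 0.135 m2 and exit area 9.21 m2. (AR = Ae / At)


AR = 9.21 / 0.135 = 68.2

68.2


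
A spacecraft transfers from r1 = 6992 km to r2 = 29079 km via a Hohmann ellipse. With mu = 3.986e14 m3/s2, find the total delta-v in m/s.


V1 = sqrt(mu/r1) = 7550.36 m/s
dV1 = V1*(sqrt(2*r2/(r1+r2)) - 1) = 2036.87 m/s
V2 = sqrt(mu/r2) = 3702.36 m/s
dV2 = V2*(1 - sqrt(2*r1/(r1+r2))) = 1397.13 m/s
Total dV = 3434 m/s

3434 m/s


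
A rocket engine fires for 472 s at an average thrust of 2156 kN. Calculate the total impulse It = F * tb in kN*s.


It = 2156 * 472 = 1017632 kN*s

1017632 kN*s


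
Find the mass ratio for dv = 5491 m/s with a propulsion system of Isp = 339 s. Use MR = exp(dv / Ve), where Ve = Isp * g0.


Ve = 339 * 9.81 = 3325.59 m/s
MR = exp(5491 / 3325.59) = 5.213

5.213


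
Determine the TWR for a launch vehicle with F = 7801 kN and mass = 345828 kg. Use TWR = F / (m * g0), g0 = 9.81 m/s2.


TWR = 7801000 / (345828 * 9.81) = 2.3

2.3


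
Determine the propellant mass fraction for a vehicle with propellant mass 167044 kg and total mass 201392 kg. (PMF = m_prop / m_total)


PMF = 167044 / 201392 = 0.829

0.829


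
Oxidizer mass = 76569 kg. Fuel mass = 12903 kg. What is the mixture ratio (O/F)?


MR = 76569 / 12903 = 5.93

5.93


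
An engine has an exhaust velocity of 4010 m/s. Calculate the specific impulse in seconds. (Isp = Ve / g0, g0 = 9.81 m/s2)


Isp = Ve / g0 = 4010 / 9.81 = 408.8 s

408.8 s


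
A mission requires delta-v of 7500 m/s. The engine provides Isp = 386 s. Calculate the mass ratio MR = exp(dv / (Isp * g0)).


Ve = 386 * 9.81 = 3786.66 m/s
MR = exp(7500 / 3786.66) = 7.247

7.247


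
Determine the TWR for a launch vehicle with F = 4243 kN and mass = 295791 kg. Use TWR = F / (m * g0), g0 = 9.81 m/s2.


TWR = 4243000 / (295791 * 9.81) = 1.46

1.46


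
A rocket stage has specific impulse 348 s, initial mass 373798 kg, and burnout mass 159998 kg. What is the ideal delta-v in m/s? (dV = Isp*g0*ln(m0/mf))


Ve = 348 * 9.81 = 3413.88 m/s
dV = 3413.88 * ln(373798/159998) = 2897 m/s

2897 m/s


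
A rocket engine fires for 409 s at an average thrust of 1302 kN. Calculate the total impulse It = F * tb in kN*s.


It = 1302 * 409 = 532518 kN*s

532518 kN*s


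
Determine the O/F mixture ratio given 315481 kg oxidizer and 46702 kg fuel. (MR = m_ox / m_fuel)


MR = 315481 / 46702 = 6.76

6.76


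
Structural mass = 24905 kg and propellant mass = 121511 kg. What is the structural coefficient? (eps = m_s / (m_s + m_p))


eps = 24905 / (24905 + 121511) = 0.1701

0.1701


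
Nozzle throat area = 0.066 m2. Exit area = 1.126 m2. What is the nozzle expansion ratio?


AR = 1.126 / 0.066 = 17.1

17.1


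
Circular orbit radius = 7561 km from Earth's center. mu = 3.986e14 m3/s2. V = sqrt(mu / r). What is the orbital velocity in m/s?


V = sqrt(3.986e14 / 7561000) = 7261 m/s

7261 m/s


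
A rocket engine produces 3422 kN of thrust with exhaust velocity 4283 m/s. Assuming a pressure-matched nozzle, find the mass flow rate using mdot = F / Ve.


mdot = F / Ve = 3422000 / 4283 = 799.0 kg/s

799.0 kg/s


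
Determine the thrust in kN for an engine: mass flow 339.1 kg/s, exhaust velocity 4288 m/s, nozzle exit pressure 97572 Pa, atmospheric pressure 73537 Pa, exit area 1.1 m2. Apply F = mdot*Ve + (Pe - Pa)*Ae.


F = 339.1 * 4288 + (97572 - 73537) * 1.1 = 1.4805e+06 N = 1480.5 kN

1480.5 kN


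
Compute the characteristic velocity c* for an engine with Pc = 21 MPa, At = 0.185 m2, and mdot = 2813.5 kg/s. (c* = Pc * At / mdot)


c* = 21e6 * 0.185 / 2813.5 = 1381 m/s

1381 m/s


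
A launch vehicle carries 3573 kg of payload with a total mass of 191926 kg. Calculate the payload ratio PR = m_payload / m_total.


PR = 3573 / 191926 = 0.0186

0.0186


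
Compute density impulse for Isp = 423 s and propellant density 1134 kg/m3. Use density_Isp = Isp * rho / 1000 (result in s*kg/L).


rho*Isp = 423 * 1134 / 1000 = 480 s*kg/L

480 s*kg/L


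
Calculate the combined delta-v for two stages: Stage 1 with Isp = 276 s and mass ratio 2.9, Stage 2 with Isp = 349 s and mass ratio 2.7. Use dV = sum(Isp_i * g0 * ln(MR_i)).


dV1 = 276 * 9.81 * ln(2.9) = 2882.8 m/s
dV2 = 349 * 9.81 * ln(2.7) = 3400.6 m/s
Total dV = 2882.8 + 3400.6 = 6283.4 m/s ~ 6283 m/s

6283 m/s


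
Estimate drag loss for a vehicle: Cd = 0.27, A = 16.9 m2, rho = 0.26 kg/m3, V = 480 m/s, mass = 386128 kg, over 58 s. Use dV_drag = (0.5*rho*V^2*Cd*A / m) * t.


D = 0.5 * 0.26 * 480^2 * 0.27 * 16.9 = 136670.98 N
a = 136670.98 / 386128 = 0.354 m/s2
dV = 0.354 * 58 = 20.5 m/s

20.5 m/s


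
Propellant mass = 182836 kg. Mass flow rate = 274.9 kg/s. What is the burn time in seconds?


tb = 182836 / 274.9 = 665.1 s

665.1 s


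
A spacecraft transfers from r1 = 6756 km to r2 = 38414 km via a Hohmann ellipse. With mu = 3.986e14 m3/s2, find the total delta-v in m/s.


V1 = sqrt(mu/r1) = 7681.11 m/s
dV1 = V1*(sqrt(2*r2/(r1+r2)) - 1) = 2336.37 m/s
V2 = sqrt(mu/r2) = 3221.25 m/s
dV2 = V2*(1 - sqrt(2*r1/(r1+r2))) = 1459.44 m/s
Total dV = 3796 m/s

3796 m/s


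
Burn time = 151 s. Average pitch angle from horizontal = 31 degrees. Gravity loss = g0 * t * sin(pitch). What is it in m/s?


GL = 9.81 * 151 * sin(31 deg) = 763 m/s

763 m/s


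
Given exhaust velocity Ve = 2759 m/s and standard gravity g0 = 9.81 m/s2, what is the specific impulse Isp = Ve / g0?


Isp = Ve / g0 = 2759 / 9.81 = 281.2 s

281.2 s


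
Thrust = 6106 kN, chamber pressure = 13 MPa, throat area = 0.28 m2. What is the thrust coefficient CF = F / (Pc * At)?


CF = 6106000 / (13e6 * 0.28) = 1.68

1.68


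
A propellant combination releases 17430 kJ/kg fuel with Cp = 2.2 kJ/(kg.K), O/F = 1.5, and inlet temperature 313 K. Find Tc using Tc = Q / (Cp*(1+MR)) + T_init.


Tc = 17430 / (2.2 * (1 + 1.5)) + 313 = 3482 K

3482 K


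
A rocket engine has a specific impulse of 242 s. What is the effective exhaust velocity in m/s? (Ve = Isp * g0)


Ve = Isp * g0 = 242 * 9.81 = 2374.0 m/s

2374.0 m/s


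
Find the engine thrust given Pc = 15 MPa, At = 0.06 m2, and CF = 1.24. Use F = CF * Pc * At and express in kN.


F = 1.24 * 15e6 * 0.06 = 1.1160e+06 N = 1116.0 kN

1116.0 kN


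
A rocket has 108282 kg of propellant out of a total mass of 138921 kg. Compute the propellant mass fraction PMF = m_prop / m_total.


PMF = 108282 / 138921 = 0.779

0.779


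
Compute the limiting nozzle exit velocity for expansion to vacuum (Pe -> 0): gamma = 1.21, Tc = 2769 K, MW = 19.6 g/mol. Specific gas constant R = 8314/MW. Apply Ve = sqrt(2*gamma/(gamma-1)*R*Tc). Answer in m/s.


R = 8314 / 19.6 = 424.18 J/(kg.K)
Ve = sqrt(2 * 1.21 / (1.21 - 1) * 424.18 * 2769) = 3679 m/s

3679 m/s


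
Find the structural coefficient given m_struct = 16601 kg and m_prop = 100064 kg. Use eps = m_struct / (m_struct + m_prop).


eps = 16601 / (16601 + 100064) = 0.1423

0.1423


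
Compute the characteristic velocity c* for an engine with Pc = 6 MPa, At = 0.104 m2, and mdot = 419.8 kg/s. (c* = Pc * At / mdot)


c* = 6e6 * 0.104 / 419.8 = 1486 m/s

1486 m/s


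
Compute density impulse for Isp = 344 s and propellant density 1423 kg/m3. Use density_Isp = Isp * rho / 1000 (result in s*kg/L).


rho*Isp = 344 * 1423 / 1000 = 490 s*kg/L

490 s*kg/L


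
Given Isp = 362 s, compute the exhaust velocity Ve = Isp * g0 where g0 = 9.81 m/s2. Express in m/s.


Ve = Isp * g0 = 362 * 9.81 = 3551.2 m/s

3551.2 m/s


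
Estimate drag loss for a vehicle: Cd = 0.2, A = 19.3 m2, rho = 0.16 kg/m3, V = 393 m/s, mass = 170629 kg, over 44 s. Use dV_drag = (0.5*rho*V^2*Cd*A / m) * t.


D = 0.5 * 0.16 * 393^2 * 0.2 * 19.3 = 47693.85 N
a = 47693.85 / 170629 = 0.2795 m/s2
dV = 0.2795 * 44 = 12.3 m/s

12.3 m/s


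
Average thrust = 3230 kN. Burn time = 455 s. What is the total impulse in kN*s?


It = 3230 * 455 = 1469650 kN*s

1469650 kN*s


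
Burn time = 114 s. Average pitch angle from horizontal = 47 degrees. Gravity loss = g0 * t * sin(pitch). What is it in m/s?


GL = 9.81 * 114 * sin(47 deg) = 818 m/s

818 m/s


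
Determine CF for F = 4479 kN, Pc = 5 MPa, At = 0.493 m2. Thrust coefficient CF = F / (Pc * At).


CF = 4479000 / (5e6 * 0.493) = 1.82

1.82


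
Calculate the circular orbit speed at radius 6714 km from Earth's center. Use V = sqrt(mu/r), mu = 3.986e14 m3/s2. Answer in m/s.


V = sqrt(3.986e14 / 6714000) = 7705 m/s

7705 m/s


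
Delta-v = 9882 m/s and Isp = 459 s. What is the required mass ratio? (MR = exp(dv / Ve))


Ve = 459 * 9.81 = 4502.79 m/s
MR = exp(9882 / 4502.79) = 8.977

8.977


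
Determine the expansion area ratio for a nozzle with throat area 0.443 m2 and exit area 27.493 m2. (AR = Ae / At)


AR = 27.493 / 0.443 = 62.1

62.1


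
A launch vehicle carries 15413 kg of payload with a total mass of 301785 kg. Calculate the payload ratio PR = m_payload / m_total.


PR = 15413 / 301785 = 0.0511

0.0511


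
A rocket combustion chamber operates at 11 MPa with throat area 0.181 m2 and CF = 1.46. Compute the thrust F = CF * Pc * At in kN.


F = 1.46 * 11e6 * 0.181 = 2.9069e+06 N = 2906.9 kN

2906.9 kN


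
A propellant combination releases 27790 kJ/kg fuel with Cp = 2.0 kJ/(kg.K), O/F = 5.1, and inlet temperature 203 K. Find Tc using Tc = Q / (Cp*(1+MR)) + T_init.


Tc = 27790 / (2.0 * (1 + 5.1)) + 203 = 2481 K

2481 K


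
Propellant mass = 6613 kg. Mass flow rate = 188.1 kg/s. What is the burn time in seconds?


tb = 6613 / 188.1 = 35.2 s

35.2 s


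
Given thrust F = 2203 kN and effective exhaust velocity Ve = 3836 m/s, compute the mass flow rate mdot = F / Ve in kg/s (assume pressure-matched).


mdot = F / Ve = 2203000 / 3836 = 574.3 kg/s

574.3 kg/s


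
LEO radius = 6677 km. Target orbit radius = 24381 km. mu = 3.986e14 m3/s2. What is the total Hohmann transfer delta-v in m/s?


V1 = sqrt(mu/r1) = 7726.41 m/s
dV1 = V1*(sqrt(2*r2/(r1+r2)) - 1) = 1954.85 m/s
V2 = sqrt(mu/r2) = 4043.36 m/s
dV2 = V2*(1 - sqrt(2*r1/(r1+r2))) = 1392.05 m/s
Total dV = 3347 m/s

3347 m/s


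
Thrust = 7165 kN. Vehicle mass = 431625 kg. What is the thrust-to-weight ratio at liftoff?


TWR = 7165000 / (431625 * 9.81) = 1.69

1.69


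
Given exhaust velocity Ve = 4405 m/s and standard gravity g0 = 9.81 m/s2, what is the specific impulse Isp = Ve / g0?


Isp = Ve / g0 = 4405 / 9.81 = 449.0 s

449.0 s


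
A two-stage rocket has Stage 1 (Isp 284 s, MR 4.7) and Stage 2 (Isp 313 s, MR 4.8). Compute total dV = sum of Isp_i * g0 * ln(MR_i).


dV1 = 284 * 9.81 * ln(4.7) = 4311.6 m/s
dV2 = 313 * 9.81 * ln(4.8) = 4816.5 m/s
Total dV = 4311.6 + 4816.5 = 9128.1 m/s ~ 9128 m/s

9128 m/s


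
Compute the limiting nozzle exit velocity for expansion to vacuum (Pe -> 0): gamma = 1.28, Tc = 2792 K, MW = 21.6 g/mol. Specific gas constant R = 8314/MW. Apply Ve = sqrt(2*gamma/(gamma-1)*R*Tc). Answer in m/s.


R = 8314 / 21.6 = 384.91 J/(kg.K)
Ve = sqrt(2 * 1.28 / (1.28 - 1) * 384.91 * 2792) = 3135 m/s

3135 m/s


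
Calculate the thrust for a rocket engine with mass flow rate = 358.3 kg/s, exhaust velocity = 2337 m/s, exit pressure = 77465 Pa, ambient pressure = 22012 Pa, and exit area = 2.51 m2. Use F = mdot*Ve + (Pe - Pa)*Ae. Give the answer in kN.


F = 358.3 * 2337 + (77465 - 22012) * 2.51 = 976534.0 N = 976.5 kN

976.5 kN


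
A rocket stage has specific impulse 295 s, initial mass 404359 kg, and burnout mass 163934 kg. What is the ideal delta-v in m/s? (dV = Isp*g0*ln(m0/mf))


Ve = 295 * 9.81 = 2893.95 m/s
dV = 2893.95 * ln(404359/163934) = 2613 m/s

2613 m/s


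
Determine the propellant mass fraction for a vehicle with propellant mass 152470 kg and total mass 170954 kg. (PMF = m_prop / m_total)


PMF = 152470 / 170954 = 0.892

0.892


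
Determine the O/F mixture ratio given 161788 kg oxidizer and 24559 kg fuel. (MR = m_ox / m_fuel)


MR = 161788 / 24559 = 6.59

6.59


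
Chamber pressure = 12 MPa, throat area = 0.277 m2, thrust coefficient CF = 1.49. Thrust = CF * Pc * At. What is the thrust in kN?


F = 1.49 * 12e6 * 0.277 = 4.9528e+06 N = 4952.8 kN

4952.8 kN


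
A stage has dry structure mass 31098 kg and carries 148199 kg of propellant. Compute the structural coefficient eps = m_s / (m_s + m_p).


eps = 31098 / (31098 + 148199) = 0.1734

0.1734


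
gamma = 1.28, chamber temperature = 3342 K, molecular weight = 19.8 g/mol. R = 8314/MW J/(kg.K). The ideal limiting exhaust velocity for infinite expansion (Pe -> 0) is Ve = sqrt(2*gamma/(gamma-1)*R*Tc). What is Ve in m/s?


R = 8314 / 19.8 = 419.9 J/(kg.K)
Ve = sqrt(2 * 1.28 / (1.28 - 1) * 419.9 * 3342) = 3582 m/s

3582 m/s


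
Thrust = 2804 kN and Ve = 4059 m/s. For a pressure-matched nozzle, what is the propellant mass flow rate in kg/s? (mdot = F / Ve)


mdot = F / Ve = 2804000 / 4059 = 690.8 kg/s

690.8 kg/s


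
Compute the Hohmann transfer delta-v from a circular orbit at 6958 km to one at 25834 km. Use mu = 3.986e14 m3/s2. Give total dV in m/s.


V1 = sqrt(mu/r1) = 7568.79 m/s
dV1 = V1*(sqrt(2*r2/(r1+r2)) - 1) = 1931.86 m/s
V2 = sqrt(mu/r2) = 3928.01 m/s
dV2 = V2*(1 - sqrt(2*r1/(r1+r2))) = 1369.15 m/s
Total dV = 3301 m/s

3301 m/s


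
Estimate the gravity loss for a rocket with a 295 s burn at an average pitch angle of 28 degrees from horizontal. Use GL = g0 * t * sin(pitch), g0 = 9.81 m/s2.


GL = 9.81 * 295 * sin(28 deg) = 1359 m/s

1359 m/s


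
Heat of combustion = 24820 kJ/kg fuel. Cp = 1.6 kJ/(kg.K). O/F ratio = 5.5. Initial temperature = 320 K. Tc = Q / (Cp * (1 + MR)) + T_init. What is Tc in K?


Tc = 24820 / (1.6 * (1 + 5.5)) + 320 = 2707 K

2707 K


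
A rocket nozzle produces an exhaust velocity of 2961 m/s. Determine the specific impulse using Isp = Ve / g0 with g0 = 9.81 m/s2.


Isp = Ve / g0 = 2961 / 9.81 = 301.8 s

301.8 s


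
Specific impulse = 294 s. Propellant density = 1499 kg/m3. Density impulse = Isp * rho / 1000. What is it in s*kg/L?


rho*Isp = 294 * 1499 / 1000 = 441 s*kg/L

441 s*kg/L


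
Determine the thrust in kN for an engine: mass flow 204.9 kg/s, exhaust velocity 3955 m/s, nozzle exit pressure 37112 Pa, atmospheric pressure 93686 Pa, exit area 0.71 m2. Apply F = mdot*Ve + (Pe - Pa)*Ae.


F = 204.9 * 3955 + (37112 - 93686) * 0.71 = 770212.0 N = 770.2 kN

770.2 kN


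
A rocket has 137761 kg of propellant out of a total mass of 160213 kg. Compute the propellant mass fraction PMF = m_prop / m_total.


PMF = 137761 / 160213 = 0.86

0.86


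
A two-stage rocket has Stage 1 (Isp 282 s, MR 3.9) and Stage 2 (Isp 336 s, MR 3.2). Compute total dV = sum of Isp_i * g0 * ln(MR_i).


dV1 = 282 * 9.81 * ln(3.9) = 3765.0 m/s
dV2 = 336 * 9.81 * ln(3.2) = 3833.9 m/s
Total dV = 3765.0 + 3833.9 = 7598.9 m/s ~ 7599 m/s

7599 m/s


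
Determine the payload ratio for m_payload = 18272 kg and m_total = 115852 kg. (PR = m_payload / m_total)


PR = 18272 / 115852 = 0.1577

0.1577


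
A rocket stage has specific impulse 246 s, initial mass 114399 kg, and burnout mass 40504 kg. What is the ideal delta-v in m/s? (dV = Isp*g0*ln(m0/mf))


Ve = 246 * 9.81 = 2413.26 m/s
dV = 2413.26 * ln(114399/40504) = 2506 m/s

2506 m/s


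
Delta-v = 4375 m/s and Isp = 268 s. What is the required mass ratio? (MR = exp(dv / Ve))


Ve = 268 * 9.81 = 2629.08 m/s
MR = exp(4375 / 2629.08) = 5.281

5.281


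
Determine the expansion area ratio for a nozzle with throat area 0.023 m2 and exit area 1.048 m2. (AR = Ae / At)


AR = 1.048 / 0.023 = 45.6

45.6


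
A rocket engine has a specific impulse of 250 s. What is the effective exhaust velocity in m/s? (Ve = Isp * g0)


Ve = Isp * g0 = 250 * 9.81 = 2452.5 m/s

2452.5 m/s


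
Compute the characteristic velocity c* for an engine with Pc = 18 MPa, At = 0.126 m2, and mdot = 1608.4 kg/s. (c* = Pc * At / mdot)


c* = 18e6 * 0.126 / 1608.4 = 1410 m/s

1410 m/s


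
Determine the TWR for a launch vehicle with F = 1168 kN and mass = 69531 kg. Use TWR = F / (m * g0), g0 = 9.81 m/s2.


TWR = 1168000 / (69531 * 9.81) = 1.71

1.71


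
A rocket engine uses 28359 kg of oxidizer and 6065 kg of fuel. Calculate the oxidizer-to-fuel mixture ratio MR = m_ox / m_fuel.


MR = 28359 / 6065 = 4.68

4.68


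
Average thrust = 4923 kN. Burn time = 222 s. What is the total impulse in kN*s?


It = 4923 * 222 = 1092906 kN*s

1092906 kN*s


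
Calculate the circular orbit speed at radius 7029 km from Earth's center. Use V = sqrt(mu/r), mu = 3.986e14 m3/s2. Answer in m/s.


V = sqrt(3.986e14 / 7029000) = 7530 m/s

7530 m/s


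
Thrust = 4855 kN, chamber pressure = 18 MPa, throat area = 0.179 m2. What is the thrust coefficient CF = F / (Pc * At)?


CF = 4855000 / (18e6 * 0.179) = 1.51

1.51


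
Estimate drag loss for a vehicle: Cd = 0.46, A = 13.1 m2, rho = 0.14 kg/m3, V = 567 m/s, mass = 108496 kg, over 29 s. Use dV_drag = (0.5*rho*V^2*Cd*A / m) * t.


D = 0.5 * 0.14 * 567^2 * 0.46 * 13.1 = 135610.49 N
a = 135610.49 / 108496 = 1.2499 m/s2
dV = 1.2499 * 29 = 36.2 m/s

36.2 m/s


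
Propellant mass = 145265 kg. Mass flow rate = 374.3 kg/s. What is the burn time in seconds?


tb = 145265 / 374.3 = 388.1 s

388.1 s


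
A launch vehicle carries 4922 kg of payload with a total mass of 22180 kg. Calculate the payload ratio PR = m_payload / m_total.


PR = 4922 / 22180 = 0.2219

0.2219


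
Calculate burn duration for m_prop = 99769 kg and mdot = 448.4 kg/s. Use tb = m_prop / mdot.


tb = 99769 / 448.4 = 222.5 s

222.5 s


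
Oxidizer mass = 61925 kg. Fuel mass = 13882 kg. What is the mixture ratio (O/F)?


MR = 61925 / 13882 = 4.46

4.46


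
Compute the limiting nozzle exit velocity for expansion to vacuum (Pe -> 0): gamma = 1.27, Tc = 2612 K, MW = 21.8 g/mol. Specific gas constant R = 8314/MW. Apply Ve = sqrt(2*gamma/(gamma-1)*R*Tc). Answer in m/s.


R = 8314 / 21.8 = 381.38 J/(kg.K)
Ve = sqrt(2 * 1.27 / (1.27 - 1) * 381.38 * 2612) = 3061 m/s

3061 m/s


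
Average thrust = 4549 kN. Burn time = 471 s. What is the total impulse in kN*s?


It = 4549 * 471 = 2142579 kN*s

2142579 kN*s


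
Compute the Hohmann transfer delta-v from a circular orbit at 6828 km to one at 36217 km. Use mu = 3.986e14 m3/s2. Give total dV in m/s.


V1 = sqrt(mu/r1) = 7640.5 m/s
dV1 = V1*(sqrt(2*r2/(r1+r2)) - 1) = 2270.82 m/s
V2 = sqrt(mu/r2) = 3317.51 m/s
dV2 = V2*(1 - sqrt(2*r1/(r1+r2))) = 1448.93 m/s
Total dV = 3720 m/s

3720 m/s


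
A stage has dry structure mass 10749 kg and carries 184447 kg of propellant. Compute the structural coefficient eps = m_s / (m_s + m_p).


eps = 10749 / (10749 + 184447) = 0.0551

0.0551


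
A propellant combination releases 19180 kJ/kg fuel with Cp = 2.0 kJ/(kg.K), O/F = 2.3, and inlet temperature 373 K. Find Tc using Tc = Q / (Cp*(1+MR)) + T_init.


Tc = 19180 / (2.0 * (1 + 2.3)) + 373 = 3279 K

3279 K


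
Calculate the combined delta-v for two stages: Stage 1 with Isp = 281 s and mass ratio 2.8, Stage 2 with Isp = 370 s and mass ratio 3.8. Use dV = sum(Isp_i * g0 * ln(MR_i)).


dV1 = 281 * 9.81 * ln(2.8) = 2838.3 m/s
dV2 = 370 * 9.81 * ln(3.8) = 4845.7 m/s
Total dV = 2838.3 + 4845.7 = 7684.0 m/s ~ 7684 m/s

7684 m/s


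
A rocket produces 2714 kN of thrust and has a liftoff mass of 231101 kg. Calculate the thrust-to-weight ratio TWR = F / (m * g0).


TWR = 2714000 / (231101 * 9.81) = 1.2

1.2


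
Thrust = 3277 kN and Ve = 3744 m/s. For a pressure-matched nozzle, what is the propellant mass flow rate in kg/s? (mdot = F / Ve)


mdot = F / Ve = 3277000 / 3744 = 875.3 kg/s

875.3 kg/s


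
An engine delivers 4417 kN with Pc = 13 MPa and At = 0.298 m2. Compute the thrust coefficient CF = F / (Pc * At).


CF = 4417000 / (13e6 * 0.298) = 1.14

1.14
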